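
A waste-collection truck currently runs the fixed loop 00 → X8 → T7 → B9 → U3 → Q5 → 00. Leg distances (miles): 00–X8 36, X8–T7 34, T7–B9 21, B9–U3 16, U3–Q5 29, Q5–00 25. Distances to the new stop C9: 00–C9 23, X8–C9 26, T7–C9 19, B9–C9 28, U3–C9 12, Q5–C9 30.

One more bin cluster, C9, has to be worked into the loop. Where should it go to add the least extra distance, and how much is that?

Adding 11 miles by placing C9 on the X8–T7 leg.

Insertion cost between consecutive stops i–j is d(i,C9) + d(C9,j) − d(i,j):
  between 00 and X8: 23 + 26 − 36 = 13
  between X8 and T7: 26 + 19 − 34 = 11
  between T7 and B9: 19 + 28 − 21 = 26
  between B9 and U3: 28 + 12 − 16 = 24
  between U3 and Q5: 12 + 30 − 29 = 13
  between Q5 and 00: 30 + 23 − 25 = 28
Cheapest insertion is between X8 and T7, adding 11.
New total = 161 + 11 = 172.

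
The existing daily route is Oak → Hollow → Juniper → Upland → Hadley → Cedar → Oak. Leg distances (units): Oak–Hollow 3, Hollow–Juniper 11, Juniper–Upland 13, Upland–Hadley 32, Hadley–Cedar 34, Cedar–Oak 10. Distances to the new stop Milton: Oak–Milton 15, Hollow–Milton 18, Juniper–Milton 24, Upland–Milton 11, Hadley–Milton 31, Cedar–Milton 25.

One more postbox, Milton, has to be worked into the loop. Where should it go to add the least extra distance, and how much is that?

Insertion cost between consecutive stops i–j is d(i,Milton) + d(Milton,j) − d(i,j):
  between Oak and Hollow: 15 + 18 − 3 = 30
  between Hollow and Juniper: 18 + 24 − 11 = 31
  between Juniper and Upland: 24 + 11 − 13 = 22
  between Upland and Hadley: 11 + 31 − 32 = 10
  between Hadley and Cedar: 31 + 25 − 34 = 22
  between Cedar and Oak: 25 + 15 − 10 = 30
Cheapest insertion is between Upland and Hadley, adding 10.
New total = 103 + 10 = 113.

+10 — insert Milton between Upland and Hadley.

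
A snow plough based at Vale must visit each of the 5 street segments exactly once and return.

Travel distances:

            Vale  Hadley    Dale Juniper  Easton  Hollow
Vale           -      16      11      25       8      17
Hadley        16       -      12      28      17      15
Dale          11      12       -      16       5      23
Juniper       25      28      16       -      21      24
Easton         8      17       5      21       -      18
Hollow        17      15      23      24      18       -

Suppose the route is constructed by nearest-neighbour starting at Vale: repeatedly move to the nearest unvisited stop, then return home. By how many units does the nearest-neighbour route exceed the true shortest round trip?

The nearest-neighbour route is 5 longer than optimal.

From Vale: Easton=8, Dale=11, Hadley=16, Hollow=17, Juniper=25 → choose Easton (8).
From Easton: Dale=5, Hadley=17, Hollow=18, Juniper=21 → choose Dale (5).
From Dale: Hadley=12, Juniper=16, Hollow=23 → choose Hadley (12).
From Hadley: Hollow=15, Juniper=28 → choose Hollow (15).
From Hollow: Juniper=24 → choose Juniper (24).
NN route Vale → Easton → Dale → Hadley → Hollow → Juniper → Vale costs 89.
Optimal: Vale → Hadley → Hollow → Juniper → Dale → Easton → Vale costs 84 (by enumerating all 60 distinct tours).
Excess = 89 − 84 = 5.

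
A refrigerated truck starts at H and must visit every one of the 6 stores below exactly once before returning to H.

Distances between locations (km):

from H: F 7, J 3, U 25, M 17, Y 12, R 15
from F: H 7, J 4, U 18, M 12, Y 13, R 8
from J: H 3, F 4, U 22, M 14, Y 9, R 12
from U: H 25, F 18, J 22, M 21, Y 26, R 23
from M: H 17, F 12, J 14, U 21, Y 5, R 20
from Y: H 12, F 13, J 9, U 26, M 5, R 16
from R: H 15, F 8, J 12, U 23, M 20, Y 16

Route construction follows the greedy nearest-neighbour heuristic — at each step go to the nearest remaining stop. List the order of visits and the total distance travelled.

82 km along H → J → F → R → Y → M → U → H.

From H: distances to unvisited — J=3, F=7, Y=12, R=15, M=17, U=25. Nearest is J (3).
From J: distances to unvisited — F=4, Y=9, R=12, M=14, U=22. Nearest is F (4).
From F: distances to unvisited — R=8, M=12, Y=13, U=18. Nearest is R (8).
From R: distances to unvisited — Y=16, M=20, U=23. Nearest is Y (16).
From Y: distances to unvisited — M=5, U=26. Nearest is M (5).
From M: distances to unvisited — U=21. Nearest is U (21).
Return U→H: 25.
Total = 3 + 4 + 8 + 16 + 5 + 21 + 25 = 82.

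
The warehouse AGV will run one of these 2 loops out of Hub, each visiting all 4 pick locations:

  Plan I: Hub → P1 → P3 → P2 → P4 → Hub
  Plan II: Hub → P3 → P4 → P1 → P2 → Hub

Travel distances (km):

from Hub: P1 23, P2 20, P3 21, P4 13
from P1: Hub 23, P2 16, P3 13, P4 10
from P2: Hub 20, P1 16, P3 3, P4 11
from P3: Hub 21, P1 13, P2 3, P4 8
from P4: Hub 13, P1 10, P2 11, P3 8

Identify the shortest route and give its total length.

Plan I: 23 + 13 + 3 + 11 + 13 = 63
Plan II: 21 + 8 + 10 + 16 + 20 = 75

Shortest is Plan I, total 63 km.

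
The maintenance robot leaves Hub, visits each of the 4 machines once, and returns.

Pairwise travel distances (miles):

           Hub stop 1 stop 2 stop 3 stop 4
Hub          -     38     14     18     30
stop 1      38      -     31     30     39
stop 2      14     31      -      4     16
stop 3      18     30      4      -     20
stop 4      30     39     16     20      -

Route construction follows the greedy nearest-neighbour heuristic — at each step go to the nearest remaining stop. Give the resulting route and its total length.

115 miles along Hub → stop 2 → stop 3 → stop 4 → stop 1 → Hub.

Hub → [stop 2:14 / stop 3:18 / stop 4:30 / stop 1:38] → stop 2 (14)
stop 2 → [stop 3:4 / stop 4:16 / stop 1:31] → stop 3 (4)
stop 3 → [stop 4:20 / stop 1:30] → stop 4 (20)
stop 4 → [stop 1:39] → stop 1 (39)
Return stop 1→Hub: 38.
Total = 14 + 4 + 20 + 39 + 38 = 115.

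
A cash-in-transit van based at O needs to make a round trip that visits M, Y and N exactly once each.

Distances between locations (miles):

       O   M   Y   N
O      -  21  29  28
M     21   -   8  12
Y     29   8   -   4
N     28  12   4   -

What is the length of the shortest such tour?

Shortest round trip = 61 miles.

There are 3 distinct closed tours to check (reversals are equivalent).
O - M - Y - N - O: 21+8+4+28 = 61
O - M - N - Y - O: 21+12+4+29 = 66
O - Y - M - N - O: 29+8+12+28 = 77
The minimum is 61.
One optimal route: O → M → Y → N → O (or its reverse).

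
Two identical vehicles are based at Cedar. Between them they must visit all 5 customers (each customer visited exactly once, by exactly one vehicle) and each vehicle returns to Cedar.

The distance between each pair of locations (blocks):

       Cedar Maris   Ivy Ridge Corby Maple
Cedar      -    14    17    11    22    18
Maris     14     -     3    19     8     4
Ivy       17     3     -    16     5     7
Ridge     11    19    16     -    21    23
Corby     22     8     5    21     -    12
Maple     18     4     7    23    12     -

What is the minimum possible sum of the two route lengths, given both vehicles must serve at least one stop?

Try each way of splitting the stops between the two vehicles (each non-empty) and, for each split, find the best tour for each vehicle:
  {Maris} + {Ivy, Ridge, Corby, Maple}: 28 + 62 = 90
  {Ivy} + {Maris, Ridge, Corby, Maple}: 34 + 62 = 96
  {Maris, Ivy} + {Ridge, Corby, Maple}: 34 + 62 = 96
  {Ridge} + {Maris, Ivy, Corby, Maple}: 22 + 52 = 74
  {Maris, Ridge} + {Ivy, Corby, Maple}: 44 + 52 = 96
  {Ivy, Ridge} + {Maris, Corby, Maple}: 44 + 52 = 96
  … (15 splits in total)
Best: vehicle 1 Cedar → Ridge → Cedar = 22; vehicle 2 Cedar → Maris → Ivy → Corby → Maple → Cedar = 52; combined 74.

Minimum combined distance: 74 blocks.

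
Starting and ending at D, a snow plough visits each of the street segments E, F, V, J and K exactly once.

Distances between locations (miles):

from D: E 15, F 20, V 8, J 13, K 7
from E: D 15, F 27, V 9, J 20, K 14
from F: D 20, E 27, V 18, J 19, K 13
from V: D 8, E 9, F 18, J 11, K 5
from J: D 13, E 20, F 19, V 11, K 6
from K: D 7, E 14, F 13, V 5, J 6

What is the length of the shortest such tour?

Shortest round trip = 74 miles.

With 5 stops there are 5!/2 = 60 distinct round trips (a route and its reverse cost the same).
D-E-F-V-J-K-D: 15+27+18+11+6+7 = 84
D-E-F-V-K-J-D: 15+27+18+5+6+13 = 84
D-E-F-J-V-K-D: 15+27+19+11+5+7 = 84
D-E-F-J-K-V-D: 15+27+19+6+5+8 = 80
D-E-F-K-V-J-D: 15+27+13+5+11+13 = 84
D-E-F-K-J-V-D: 15+27+13+6+11+8 = 80
D-E-V-F-J-K-D: 15+9+18+19+6+7 = 74
D-E-V-F-K-J-D: 15+9+18+13+6+13 = 74
D-E-V-J-F-K-D: 15+9+11+19+13+7 = 74
D-E-V-J-K-F-D: 15+9+11+6+13+20 = 74
D-E-V-K-F-J-D: 15+9+5+13+19+13 = 74
D-E-V-K-J-F-D: 15+9+5+6+19+20 = 74
D-E-J-F-V-K-D: 15+20+19+18+5+7 = 84
D-E-J-F-K-V-D: 15+20+19+13+5+8 = 80
… (46 more)
The minimum is 74.
One optimal route: D → E → V → F → J → K → D (or its reverse).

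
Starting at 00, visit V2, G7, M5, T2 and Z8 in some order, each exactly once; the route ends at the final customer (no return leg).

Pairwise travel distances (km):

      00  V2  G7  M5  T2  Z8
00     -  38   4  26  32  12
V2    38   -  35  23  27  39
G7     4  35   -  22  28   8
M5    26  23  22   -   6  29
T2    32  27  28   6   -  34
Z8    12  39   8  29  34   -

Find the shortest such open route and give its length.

74 km — the minimum one-way total.

There are 5! = 120 possible orderings.
00 - V2 - G7 - M5 - T2 - Z8: 38+35+22+6+34 = 135
00 - V2 - G7 - M5 - Z8 - T2: 38+35+22+29+34 = 158
00 - V2 - G7 - T2 - M5 - Z8: 38+35+28+6+29 = 136
00 - V2 - G7 - T2 - Z8 - M5: 38+35+28+34+29 = 164
00 - V2 - G7 - Z8 - M5 - T2: 38+35+8+29+6 = 116
00 - V2 - G7 - Z8 - T2 - M5: 38+35+8+34+6 = 121
00 - V2 - M5 - G7 - T2 - Z8: 38+23+22+28+34 = 145
00 - V2 - M5 - G7 - Z8 - T2: 38+23+22+8+34 = 125
00 - V2 - M5 - T2 - G7 - Z8: 38+23+6+28+8 = 103
00 - V2 - M5 - T2 - Z8 - G7: 38+23+6+34+8 = 109
00 - V2 - M5 - Z8 - G7 - T2: 38+23+29+8+28 = 126
00 - V2 - M5 - Z8 - T2 - G7: 38+23+29+34+28 = 152
00 - V2 - T2 - G7 - M5 - Z8: 38+27+28+22+29 = 144
00 - V2 - T2 - G7 - Z8 - M5: 38+27+28+8+29 = 130
… (106 more)
00 - G7 - Z8 - M5 - T2 - V2: 4+8+29+6+27 = 74  ← best
The minimum is 74.
One shortest path: 00 → G7 → Z8 → M5 → T2 → V2.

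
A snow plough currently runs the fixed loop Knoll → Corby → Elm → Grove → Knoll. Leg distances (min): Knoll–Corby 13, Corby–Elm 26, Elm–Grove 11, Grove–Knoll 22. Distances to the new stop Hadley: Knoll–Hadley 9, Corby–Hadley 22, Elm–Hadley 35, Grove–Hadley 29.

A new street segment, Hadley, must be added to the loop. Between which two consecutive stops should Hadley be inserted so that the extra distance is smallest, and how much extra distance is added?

Adding 16 min by placing Hadley on the Grove–Knoll leg.

Insertion cost between consecutive stops i–j is d(i,Hadley) + d(Hadley,j) − d(i,j):
  between Knoll and Corby: 9 + 22 − 13 = 18
  between Corby and Elm: 22 + 35 − 26 = 31
  between Elm and Grove: 35 + 29 − 11 = 53
  between Grove and Knoll: 29 + 9 − 22 = 16
Cheapest insertion is between Grove and Knoll, adding 16.
New total = 72 + 16 = 88.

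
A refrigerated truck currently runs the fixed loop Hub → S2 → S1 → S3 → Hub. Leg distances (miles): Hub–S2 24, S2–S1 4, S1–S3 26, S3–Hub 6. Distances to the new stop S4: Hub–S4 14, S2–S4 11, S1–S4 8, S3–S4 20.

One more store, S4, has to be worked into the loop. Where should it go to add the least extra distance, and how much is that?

Insertion cost between consecutive stops i–j is d(i,S4) + d(S4,j) − d(i,j):
  between Hub and S2: 14 + 11 − 24 = 1
  between S2 and S1: 11 + 8 − 4 = 15
  between S1 and S3: 8 + 20 − 26 = 2
  between S3 and Hub: 20 + 14 − 6 = 28
Cheapest insertion is between Hub and S2, adding 1.
New total = 60 + 1 = 61.

+1 miles — insert S4 between Hub and S2.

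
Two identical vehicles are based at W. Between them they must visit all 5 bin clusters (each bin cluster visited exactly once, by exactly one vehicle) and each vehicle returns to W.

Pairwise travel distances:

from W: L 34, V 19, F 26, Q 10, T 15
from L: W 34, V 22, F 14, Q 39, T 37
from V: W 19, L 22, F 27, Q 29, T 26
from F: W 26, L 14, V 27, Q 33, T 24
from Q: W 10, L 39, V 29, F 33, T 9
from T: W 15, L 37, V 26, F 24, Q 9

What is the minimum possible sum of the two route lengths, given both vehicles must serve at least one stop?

Check every non-empty split of the stops between the two vehicles; for each half take its own optimal tour:
  {L} + {V, F, Q, T}: 68 + 89 = 157
  {V} + {L, F, Q, T}: 38 + 91 = 129
  {L, V} + {F, Q, T}: 75 + 69 = 144
  {F} + {L, V, Q, T}: 52 + 97 = 149
  {L, F} + {V, Q, T}: 74 + 64 = 138
  {V, F} + {L, Q, T}: 72 + 90 = 162
  … (15 splits in total)
  {Q} + {L, V, F, T}: 20 + 94 = 114  ← best
Best: vehicle 1 W → Q → W = 20; vehicle 2 W → V → L → F → T → W = 94; combined 114.

Minimum combined distance: 114.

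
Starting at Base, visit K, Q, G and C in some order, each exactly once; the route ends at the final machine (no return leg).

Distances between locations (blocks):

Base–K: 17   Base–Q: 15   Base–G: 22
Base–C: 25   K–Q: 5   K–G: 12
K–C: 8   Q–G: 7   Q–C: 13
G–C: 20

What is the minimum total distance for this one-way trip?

Shortest open route: 42 blocks.

There are 4! = 24 possible orderings.
Base→K→Q→G→C: 17+5+7+20 = 49
Base→K→Q→C→G: 17+5+13+20 = 55
Base→K→G→Q→C: 17+12+7+13 = 49
Base→K→G→C→Q: 17+12+20+13 = 62
Base→K→C→Q→G: 17+8+13+7 = 45
Base→K→C→G→Q: 17+8+20+7 = 52
Base→Q→K→G→C: 15+5+12+20 = 52
Base→Q→K→C→G: 15+5+8+20 = 48
Base→Q→G→K→C: 15+7+12+8 = 42
Base→Q→G→C→K: 15+7+20+8 = 50
Base→Q→C→K→G: 15+13+8+12 = 48
Base→Q→C→G→K: 15+13+20+12 = 60
Base→G→K→Q→C: 22+12+5+13 = 52
Base→G→K→C→Q: 22+12+8+13 = 55
… (10 more)
The minimum is 42.
One shortest path: Base → Q → G → K → C.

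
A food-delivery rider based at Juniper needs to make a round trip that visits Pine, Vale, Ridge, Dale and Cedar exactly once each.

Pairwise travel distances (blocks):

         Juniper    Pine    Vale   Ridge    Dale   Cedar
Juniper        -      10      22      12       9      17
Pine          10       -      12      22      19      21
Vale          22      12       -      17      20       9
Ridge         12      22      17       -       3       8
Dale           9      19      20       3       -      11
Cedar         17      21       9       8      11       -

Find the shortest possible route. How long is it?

There are 60 distinct closed tours to check (reversals are equivalent).
Juniper→Pine→Vale→Ridge→Dale→Cedar→Juniper: 10+12+17+3+11+17 = 70
Juniper→Pine→Vale→Ridge→Cedar→Dale→Juniper: 10+12+17+8+11+9 = 67
Juniper→Pine→Vale→Dale→Ridge→Cedar→Juniper: 10+12+20+3+8+17 = 70
Juniper→Pine→Vale→Dale→Cedar→Ridge→Juniper: 10+12+20+11+8+12 = 73
Juniper→Pine→Vale→Cedar→Ridge→Dale→Juniper: 10+12+9+8+3+9 = 51
Juniper→Pine→Vale→Cedar→Dale→Ridge→Juniper: 10+12+9+11+3+12 = 57
Juniper→Pine→Ridge→Vale→Dale→Cedar→Juniper: 10+22+17+20+11+17 = 97
Juniper→Pine→Ridge→Vale→Cedar→Dale→Juniper: 10+22+17+9+11+9 = 78
Juniper→Pine→Ridge→Dale→Vale→Cedar→Juniper: 10+22+3+20+9+17 = 81
Juniper→Pine→Ridge→Dale→Cedar→Vale→Juniper: 10+22+3+11+9+22 = 77
Juniper→Pine→Ridge→Cedar→Vale→Dale→Juniper: 10+22+8+9+20+9 = 78
Juniper→Pine→Ridge→Cedar→Dale→Vale→Juniper: 10+22+8+11+20+22 = 93
Juniper→Pine→Dale→Vale→Ridge→Cedar→Juniper: 10+19+20+17+8+17 = 91
Juniper→Pine→Dale→Vale→Cedar→Ridge→Juniper: 10+19+20+9+8+12 = 78
… (46 more)
The minimum is 51.
One optimal route: Juniper → Pine → Vale → Cedar → Ridge → Dale → Juniper (or its reverse).

51 blocks — the shortest possible round trip.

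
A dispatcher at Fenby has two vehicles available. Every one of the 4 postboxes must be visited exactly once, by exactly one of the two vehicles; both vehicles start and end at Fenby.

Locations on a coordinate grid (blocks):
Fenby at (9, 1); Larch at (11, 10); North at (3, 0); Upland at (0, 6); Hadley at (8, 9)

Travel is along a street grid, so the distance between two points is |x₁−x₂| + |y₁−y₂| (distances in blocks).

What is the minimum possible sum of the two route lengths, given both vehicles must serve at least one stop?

Check every non-empty split of the stops between the two vehicles; for each half take its own optimal tour:
  {Larch} + {North, Upland, Hadley}: 22 + 36 = 58
  {North} + {Larch, Upland, Hadley}: 14 + 40 = 54
  {Larch, North} + {Upland, Hadley}: 36 + 34 = 70
  {Upland} + {Larch, North, Hadley}: 28 + 36 = 64
  {Larch, Upland} + {North, Hadley}: 40 + 30 = 70
  {North, Upland} + {Larch, Hadley}: 30 + 24 = 54
  … (7 splits in total)
Best: vehicle 1 Fenby → North → Fenby = 14; vehicle 2 Fenby → Larch → Hadley → Upland → Fenby = 40; combined 54.

Minimum combined distance: 54 blocks.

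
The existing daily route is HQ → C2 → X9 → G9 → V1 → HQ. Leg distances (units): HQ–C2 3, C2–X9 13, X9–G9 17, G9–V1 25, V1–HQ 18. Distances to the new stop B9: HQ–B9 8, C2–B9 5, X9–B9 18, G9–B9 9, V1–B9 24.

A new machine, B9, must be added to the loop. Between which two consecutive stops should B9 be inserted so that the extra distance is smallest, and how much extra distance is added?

Minimum extra distance: 8, inserting B9 between G9 and V1.

Insertion cost between consecutive stops i–j is d(i,B9) + d(B9,j) − d(i,j):
  between HQ and C2: 8 + 5 − 3 = 10
  between C2 and X9: 5 + 18 − 13 = 10
  between X9 and G9: 18 + 9 − 17 = 10
  between G9 and V1: 9 + 24 − 25 = 8
  between V1 and HQ: 24 + 8 − 18 = 14
Cheapest insertion is between G9 and V1, adding 8.
New total = 76 + 8 = 84.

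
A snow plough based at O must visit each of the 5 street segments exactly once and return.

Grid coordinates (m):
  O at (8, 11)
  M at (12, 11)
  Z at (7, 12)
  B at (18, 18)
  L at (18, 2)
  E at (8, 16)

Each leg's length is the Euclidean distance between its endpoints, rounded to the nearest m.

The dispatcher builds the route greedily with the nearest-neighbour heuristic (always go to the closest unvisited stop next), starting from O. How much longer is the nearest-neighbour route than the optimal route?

Excess over optimum: 3 m.

From O: Z=1, M=4, E=5, B=12, L=13 → choose Z (1).
From Z: E=4, M=5, B=13, L=15 → choose E (4).
From E: M=6, B=10, L=17 → choose M (6).
From M: B=9, L=11 → choose B (9).
From B: L=16 → choose L (16).
NN route O → Z → E → M → B → L → O costs 49.
Optimal: O → M → L → B → E → Z → O costs 46 (by enumerating all 60 distinct tours).
Excess = 49 − 46 = 3.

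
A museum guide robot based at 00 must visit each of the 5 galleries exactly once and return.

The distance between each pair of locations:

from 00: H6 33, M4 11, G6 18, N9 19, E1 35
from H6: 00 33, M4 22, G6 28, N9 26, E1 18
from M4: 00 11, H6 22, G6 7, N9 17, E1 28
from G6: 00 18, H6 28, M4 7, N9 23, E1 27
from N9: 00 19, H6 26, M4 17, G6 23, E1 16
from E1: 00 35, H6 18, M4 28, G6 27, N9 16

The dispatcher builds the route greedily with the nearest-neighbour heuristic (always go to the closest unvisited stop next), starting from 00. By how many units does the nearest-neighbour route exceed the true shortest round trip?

Excess over optimum: 9.

00: M4=11, G6=18, N9=19, H6=33, E1=35 ⇒ M4
M4: G6=7, N9=17, H6=22, E1=28 ⇒ G6
G6: N9=23, E1=27, H6=28 ⇒ N9
N9: E1=16, H6=26 ⇒ E1
E1: H6=18 ⇒ H6
NN route 00 → M4 → G6 → N9 → E1 → H6 → 00 costs 108.
Optimal: 00 → M4 → G6 → H6 → E1 → N9 → 00 costs 99 (by enumerating all 60 distinct tours).
Excess = 108 − 99 = 9.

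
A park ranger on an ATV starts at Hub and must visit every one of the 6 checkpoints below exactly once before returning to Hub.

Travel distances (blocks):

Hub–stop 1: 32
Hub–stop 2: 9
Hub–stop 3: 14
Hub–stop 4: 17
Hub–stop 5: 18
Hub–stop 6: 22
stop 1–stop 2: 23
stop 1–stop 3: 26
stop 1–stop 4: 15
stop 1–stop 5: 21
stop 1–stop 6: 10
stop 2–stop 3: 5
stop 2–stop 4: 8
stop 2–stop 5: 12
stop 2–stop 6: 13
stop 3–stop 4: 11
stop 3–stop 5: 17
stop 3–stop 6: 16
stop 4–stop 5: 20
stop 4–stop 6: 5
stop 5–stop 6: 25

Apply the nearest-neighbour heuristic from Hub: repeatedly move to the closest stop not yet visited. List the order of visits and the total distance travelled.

Total distance 79 blocks via the nearest-neighbour route Hub → stop 2 → stop 3 → stop 4 → stop 6 → stop 1 → stop 5 → Hub.

From Hub: distances to unvisited — stop 2=9, stop 3=14, stop 4=17, stop 5=18, stop 6=22, stop 1=32. Nearest is stop 2 (9).
From stop 2: distances to unvisited — stop 3=5, stop 4=8, stop 5=12, stop 6=13, stop 1=23. Nearest is stop 3 (5).
From stop 3: distances to unvisited — stop 4=11, stop 6=16, stop 5=17, stop 1=26. Nearest is stop 4 (11).
From stop 4: distances to unvisited — stop 6=5, stop 1=15, stop 5=20. Nearest is stop 6 (5).
From stop 6: distances to unvisited — stop 1=10, stop 5=25. Nearest is stop 1 (10).
From stop 1: distances to unvisited — stop 5=21. Nearest is stop 5 (21).
Return stop 5→Hub: 18.
Total = 9 + 5 + 11 + 5 + 10 + 21 + 18 = 79.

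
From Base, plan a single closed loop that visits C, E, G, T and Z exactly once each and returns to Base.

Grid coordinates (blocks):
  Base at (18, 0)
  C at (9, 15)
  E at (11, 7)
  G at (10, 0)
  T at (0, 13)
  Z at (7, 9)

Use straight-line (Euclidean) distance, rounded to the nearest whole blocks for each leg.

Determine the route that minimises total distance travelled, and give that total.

52 blocks — the shortest possible round trip.

With 5 stops there are 5!/2 = 60 distinct round trips (a route and its reverse cost the same).
Base - C - E - G - T - Z - Base: 17+8+7+16+8+14 = 70
Base - C - E - G - Z - T - Base: 17+8+7+9+8+22 = 71
Base - C - E - T - G - Z - Base: 17+8+13+16+9+14 = 77
Base - C - E - T - Z - G - Base: 17+8+13+8+9+8 = 63
Base - C - E - Z - G - T - Base: 17+8+4+9+16+22 = 76
Base - C - E - Z - T - G - Base: 17+8+4+8+16+8 = 61
Base - C - G - E - T - Z - Base: 17+15+7+13+8+14 = 74
Base - C - G - E - Z - T - Base: 17+15+7+4+8+22 = 73
Base - C - G - T - E - Z - Base: 17+15+16+13+4+14 = 79
Base - C - G - T - Z - E - Base: 17+15+16+8+4+10 = 70
Base - C - G - Z - E - T - Base: 17+15+9+4+13+22 = 80
Base - C - G - Z - T - E - Base: 17+15+9+8+13+10 = 72
Base - C - T - E - G - Z - Base: 17+9+13+7+9+14 = 69
Base - C - T - E - Z - G - Base: 17+9+13+4+9+8 = 60
… (46 more)
Base - E - C - T - Z - G - Base: 10+8+9+8+9+8 = 52  ← best
The minimum is 52.
One optimal route: Base → E → C → T → Z → G → Base (or its reverse).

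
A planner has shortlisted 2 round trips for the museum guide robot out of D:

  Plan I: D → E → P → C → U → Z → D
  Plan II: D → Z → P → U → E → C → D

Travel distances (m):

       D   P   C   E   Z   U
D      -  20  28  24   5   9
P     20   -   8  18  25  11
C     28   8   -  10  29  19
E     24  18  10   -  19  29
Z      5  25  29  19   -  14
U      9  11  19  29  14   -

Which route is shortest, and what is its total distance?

88 m — Plan I is the shortest.

Plan I: 24 + 18 + 8 + 19 + 14 + 5 = 88
Plan II: 5 + 25 + 11 + 29 + 10 + 28 = 108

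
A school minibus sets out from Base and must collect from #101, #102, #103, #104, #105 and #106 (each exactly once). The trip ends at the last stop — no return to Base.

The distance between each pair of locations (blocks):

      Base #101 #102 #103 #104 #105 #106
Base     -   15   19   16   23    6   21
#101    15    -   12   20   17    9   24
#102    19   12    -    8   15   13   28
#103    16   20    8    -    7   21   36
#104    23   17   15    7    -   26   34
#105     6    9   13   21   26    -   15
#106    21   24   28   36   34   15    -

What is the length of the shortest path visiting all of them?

There are 6! = 720 possible orderings.
Base → #101 → #102 → #103 → #104 → #105 → #106: 15+12+8+7+26+15 = 83
Base → #101 → #102 → #103 → #104 → #106 → #105: 15+12+8+7+34+15 = 91
Base → #101 → #102 → #103 → #105 → #104 → #106: 15+12+8+21+26+34 = 116
Base → #101 → #102 → #103 → #105 → #106 → #104: 15+12+8+21+15+34 = 105
Base → #101 → #102 → #103 → #106 → #104 → #105: 15+12+8+36+34+26 = 131
Base → #101 → #102 → #103 → #106 → #105 → #104: 15+12+8+36+15+26 = 112
Base → #101 → #102 → #104 → #103 → #105 → #106: 15+12+15+7+21+15 = 85
Base → #101 → #102 → #104 → #103 → #106 → #105: 15+12+15+7+36+15 = 100
… (712 more)
Base → #105 → #106 → #101 → #102 → #103 → #104: 6+15+24+12+8+7 = 72  ← best
The minimum is 72.
One shortest path: Base → #105 → #106 → #101 → #102 → #103 → #104.

72 blocks — the minimum one-way total.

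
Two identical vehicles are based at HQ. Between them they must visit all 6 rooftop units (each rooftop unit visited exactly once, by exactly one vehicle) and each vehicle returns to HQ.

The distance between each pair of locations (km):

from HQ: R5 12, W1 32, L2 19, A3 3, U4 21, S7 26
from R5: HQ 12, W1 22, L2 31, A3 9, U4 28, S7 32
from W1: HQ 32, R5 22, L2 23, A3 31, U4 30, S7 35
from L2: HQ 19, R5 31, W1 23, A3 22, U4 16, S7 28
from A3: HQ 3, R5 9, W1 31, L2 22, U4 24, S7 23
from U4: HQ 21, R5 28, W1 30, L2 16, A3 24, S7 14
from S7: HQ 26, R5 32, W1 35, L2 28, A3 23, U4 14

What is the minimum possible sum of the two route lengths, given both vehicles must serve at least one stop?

119 km — the smallest possible combined total.

There are 2^5 − 1 = 31 ways to divide the 6 stops into two non-empty groups. For each, the best each vehicle can do is its own shortest tour through its group:
  {R5} + {W1, L2, A3, U4, S7}: 24 + 111 = 135
  {W1} + {R5, L2, A3, U4, S7}: 64 + 93 = 157
  {R5, W1} + {L2, A3, U4, S7}: 66 + 75 = 141
  {L2} + {R5, W1, A3, U4, S7}: 38 + 104 = 142
  {R5, L2} + {W1, A3, U4, S7}: 62 + 102 = 164
  {W1, L2} + {R5, A3, U4, S7}: 74 + 79 = 153
  … (31 splits in total)
  {A3} + {R5, W1, L2, U4, S7}: 6 + 113 = 119  ← best
Best: vehicle 1 HQ → A3 → HQ = 6; vehicle 2 HQ → R5 → W1 → L2 → U4 → S7 → HQ = 113; combined 119.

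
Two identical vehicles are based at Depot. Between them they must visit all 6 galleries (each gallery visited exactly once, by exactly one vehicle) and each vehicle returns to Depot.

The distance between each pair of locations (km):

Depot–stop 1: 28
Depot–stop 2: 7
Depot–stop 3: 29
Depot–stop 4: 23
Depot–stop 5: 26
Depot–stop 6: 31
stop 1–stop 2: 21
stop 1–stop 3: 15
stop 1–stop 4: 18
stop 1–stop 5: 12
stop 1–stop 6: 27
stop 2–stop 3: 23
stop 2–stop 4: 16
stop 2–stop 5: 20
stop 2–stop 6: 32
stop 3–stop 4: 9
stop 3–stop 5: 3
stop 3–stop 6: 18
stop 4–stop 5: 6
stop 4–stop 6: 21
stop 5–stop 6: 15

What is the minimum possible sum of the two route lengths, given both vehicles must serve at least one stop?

There are 2^5 − 1 = 31 ways to divide the 6 stops into two non-empty groups. For each, the best each vehicle can do is its own shortest tour through its group:
  {stop 1} + {stop 2, stop 3, stop 4, stop 5, stop 6}: 56 + 81 = 137
  {stop 2} + {stop 1, stop 3, stop 4, stop 5, stop 6}: 14 + 104 = 118
  {stop 1, stop 2} + {stop 3, stop 4, stop 5, stop 6}: 56 + 81 = 137
  {stop 3} + {stop 1, stop 2, stop 4, stop 5, stop 6}: 58 + 98 = 156
  {stop 1, stop 3} + {stop 2, stop 4, stop 5, stop 6}: 72 + 75 = 147
  {stop 2, stop 3} + {stop 1, stop 4, stop 5, stop 6}: 59 + 98 = 157
  … (31 splits in total)
Best: vehicle 1 Depot → stop 2 → Depot = 14; vehicle 2 Depot → stop 1 → stop 3 → stop 4 → stop 5 → stop 6 → Depot = 104; combined 118.

118 km — the smallest possible combined total.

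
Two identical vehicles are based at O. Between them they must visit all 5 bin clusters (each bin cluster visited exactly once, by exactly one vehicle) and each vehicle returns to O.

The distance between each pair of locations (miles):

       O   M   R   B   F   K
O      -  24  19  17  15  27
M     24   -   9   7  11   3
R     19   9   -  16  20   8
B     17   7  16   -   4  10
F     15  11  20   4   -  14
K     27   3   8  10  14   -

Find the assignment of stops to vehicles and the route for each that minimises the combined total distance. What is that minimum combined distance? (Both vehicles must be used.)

Check every non-empty split of the stops between the two vehicles; for each half take its own optimal tour:
  {M} + {R, B, F, K}: 48 + 56 = 104
  {R} + {M, B, F, K}: 38 + 56 = 94
  {M, R} + {B, F, K}: 52 + 56 = 108
  {B} + {M, R, F, K}: 34 + 56 = 90
  {M, B} + {R, F, K}: 48 + 56 = 104
  {R, B} + {M, F, K}: 52 + 56 = 108
  … (15 splits in total)
  {F} + {M, R, B, K}: 30 + 54 = 84  ← best
Best: vehicle 1 O → F → O = 30; vehicle 2 O → R → K → M → B → O = 54; combined 84.

84 miles — the smallest possible combined total.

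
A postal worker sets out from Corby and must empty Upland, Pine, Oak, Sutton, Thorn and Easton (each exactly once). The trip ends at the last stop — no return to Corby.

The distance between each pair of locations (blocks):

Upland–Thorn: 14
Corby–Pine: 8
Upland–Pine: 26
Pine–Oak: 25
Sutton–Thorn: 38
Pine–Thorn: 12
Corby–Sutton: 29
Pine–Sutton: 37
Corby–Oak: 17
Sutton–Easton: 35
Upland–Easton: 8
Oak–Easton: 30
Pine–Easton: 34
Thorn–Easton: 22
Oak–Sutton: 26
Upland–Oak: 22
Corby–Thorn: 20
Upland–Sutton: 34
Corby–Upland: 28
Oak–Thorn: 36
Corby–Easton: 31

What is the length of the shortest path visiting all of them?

Minimum one-way distance = 98 blocks.

There are 6! = 720 possible orderings.
Corby→Upland→Pine→Oak→Sutton→Thorn→Easton: 28+26+25+26+38+22 = 165
Corby→Upland→Pine→Oak→Sutton→Easton→Thorn: 28+26+25+26+35+22 = 162
Corby→Upland→Pine→Oak→Thorn→Sutton→Easton: 28+26+25+36+38+35 = 188
Corby→Upland→Pine→Oak→Thorn→Easton→Sutton: 28+26+25+36+22+35 = 172
Corby→Upland→Pine→Oak→Easton→Sutton→Thorn: 28+26+25+30+35+38 = 182
Corby→Upland→Pine→Oak→Easton→Thorn→Sutton: 28+26+25+30+22+38 = 169
Corby→Upland→Pine→Sutton→Oak→Thorn→Easton: 28+26+37+26+36+22 = 175
Corby→Upland→Pine→Sutton→Oak→Easton→Thorn: 28+26+37+26+30+22 = 169
… (712 more)
Corby→Pine→Thorn→Upland→Easton→Oak→Sutton: 8+12+14+8+30+26 = 98  ← best
The minimum is 98.
One shortest path: Corby → Pine → Thorn → Upland → Easton → Oak → Sutton.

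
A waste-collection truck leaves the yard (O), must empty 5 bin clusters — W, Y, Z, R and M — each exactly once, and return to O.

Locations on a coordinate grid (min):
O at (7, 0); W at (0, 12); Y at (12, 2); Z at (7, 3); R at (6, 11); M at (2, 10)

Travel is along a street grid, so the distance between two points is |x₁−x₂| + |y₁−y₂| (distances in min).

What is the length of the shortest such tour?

48 min — the shortest possible round trip.

O-W-Y-Z-R-M-O: 19+22+6+9+5+15 = 76
O-W-Y-Z-M-R-O: 19+22+6+12+5+12 = 76
O-W-Y-R-Z-M-O: 19+22+15+9+12+15 = 92
O-W-Y-R-M-Z-O: 19+22+15+5+12+3 = 76
O-W-Y-M-Z-R-O: 19+22+18+12+9+12 = 92
O-W-Y-M-R-Z-O: 19+22+18+5+9+3 = 76
O-W-Z-Y-R-M-O: 19+16+6+15+5+15 = 76
O-W-Z-Y-M-R-O: 19+16+6+18+5+12 = 76
O-W-Z-R-Y-M-O: 19+16+9+15+18+15 = 92
O-W-Z-R-M-Y-O: 19+16+9+5+18+7 = 74
O-W-Z-M-Y-R-O: 19+16+12+18+15+12 = 92
O-W-Z-M-R-Y-O: 19+16+12+5+15+7 = 74
O-W-R-Y-Z-M-O: 19+7+15+6+12+15 = 74
O-W-R-Y-M-Z-O: 19+7+15+18+12+3 = 74
… (46 more)
O-Y-Z-R-W-M-O: 7+6+9+7+4+15 = 48  ← best
The minimum is 48.
One optimal route: O → Y → Z → R → W → M → O (or its reverse).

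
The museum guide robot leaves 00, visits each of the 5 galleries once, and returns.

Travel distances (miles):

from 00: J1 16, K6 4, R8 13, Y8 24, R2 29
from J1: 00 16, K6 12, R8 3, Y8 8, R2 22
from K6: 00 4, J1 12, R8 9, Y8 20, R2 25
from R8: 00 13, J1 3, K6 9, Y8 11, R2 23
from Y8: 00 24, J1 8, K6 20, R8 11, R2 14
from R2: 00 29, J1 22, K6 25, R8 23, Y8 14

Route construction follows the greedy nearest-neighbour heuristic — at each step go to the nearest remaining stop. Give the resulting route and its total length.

Total distance 67 miles via the nearest-neighbour route 00 → K6 → R8 → J1 → Y8 → R2 → 00.

From 00: distances to unvisited — K6=4, R8=13, J1=16, Y8=24, R2=29. Nearest is K6 (4).
From K6: distances to unvisited — R8=9, J1=12, Y8=20, R2=25. Nearest is R8 (9).
From R8: distances to unvisited — J1=3, Y8=11, R2=23. Nearest is J1 (3).
From J1: distances to unvisited — Y8=8, R2=22. Nearest is Y8 (8).
From Y8: distances to unvisited — R2=14. Nearest is R2 (14).
Return R2→00: 29.
Total = 4 + 9 + 3 + 8 + 14 + 29 = 67.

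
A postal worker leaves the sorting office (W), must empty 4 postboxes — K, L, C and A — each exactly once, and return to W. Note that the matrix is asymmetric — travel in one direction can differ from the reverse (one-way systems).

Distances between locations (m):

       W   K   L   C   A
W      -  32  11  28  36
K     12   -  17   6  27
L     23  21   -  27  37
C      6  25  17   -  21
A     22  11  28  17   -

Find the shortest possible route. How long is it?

Minimum total distance: 71 m.

W-K-L-C-A-W: 32+17+27+21+22 = 119
W-K-L-A-C-W: 32+17+37+17+6 = 109
W-K-C-L-A-W: 32+6+17+37+22 = 114
W-K-C-A-L-W: 32+6+21+28+23 = 110
W-K-A-L-C-W: 32+27+28+27+6 = 120
W-K-A-C-L-W: 32+27+17+17+23 = 116
W-L-K-C-A-W: 11+21+6+21+22 = 81
W-L-K-A-C-W: 11+21+27+17+6 = 82
W-L-C-K-A-W: 11+27+25+27+22 = 112
W-L-C-A-K-W: 11+27+21+11+12 = 82
W-L-A-K-C-W: 11+37+11+6+6 = 71
W-L-A-C-K-W: 11+37+17+25+12 = 102
W-C-K-L-A-W: 28+25+17+37+22 = 129
W-C-K-A-L-W: 28+25+27+28+23 = 131
… (10 more)
The minimum is 71.
One optimal route: W → L → A → K → C → W.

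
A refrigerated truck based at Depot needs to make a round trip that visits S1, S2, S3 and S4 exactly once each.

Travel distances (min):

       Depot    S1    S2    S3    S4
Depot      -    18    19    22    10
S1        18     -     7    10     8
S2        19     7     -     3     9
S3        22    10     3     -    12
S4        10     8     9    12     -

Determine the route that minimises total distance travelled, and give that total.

With 4 stops there are 4!/2 = 12 distinct round trips (a route and its reverse cost the same).
Depot-S1-S2-S3-S4-Depot: 18+7+3+12+10 = 50
Depot-S1-S2-S4-S3-Depot: 18+7+9+12+22 = 68
Depot-S1-S3-S2-S4-Depot: 18+10+3+9+10 = 50
Depot-S1-S3-S4-S2-Depot: 18+10+12+9+19 = 68
Depot-S1-S4-S2-S3-Depot: 18+8+9+3+22 = 60
Depot-S1-S4-S3-S2-Depot: 18+8+12+3+19 = 60
Depot-S2-S1-S3-S4-Depot: 19+7+10+12+10 = 58
Depot-S2-S1-S4-S3-Depot: 19+7+8+12+22 = 68
Depot-S2-S3-S1-S4-Depot: 19+3+10+8+10 = 50
Depot-S2-S4-S1-S3-Depot: 19+9+8+10+22 = 68
Depot-S3-S1-S2-S4-Depot: 22+10+7+9+10 = 58
Depot-S3-S2-S1-S4-Depot: 22+3+7+8+10 = 50
The minimum is 50.
One optimal route: Depot → S1 → S2 → S3 → S4 → Depot (or its reverse).

Minimum total distance: 50 min.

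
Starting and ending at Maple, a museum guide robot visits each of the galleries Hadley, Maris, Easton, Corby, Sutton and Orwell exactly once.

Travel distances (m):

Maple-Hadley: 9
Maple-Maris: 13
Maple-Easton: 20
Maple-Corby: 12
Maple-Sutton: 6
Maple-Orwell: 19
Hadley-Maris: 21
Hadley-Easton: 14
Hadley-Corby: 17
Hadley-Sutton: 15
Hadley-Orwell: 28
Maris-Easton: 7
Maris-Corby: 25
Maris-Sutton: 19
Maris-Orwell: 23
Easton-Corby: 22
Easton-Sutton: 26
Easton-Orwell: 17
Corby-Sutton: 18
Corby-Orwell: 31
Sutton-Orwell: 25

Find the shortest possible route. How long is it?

Maple→Hadley→Maris→Easton→Corby→Sutton→Orwell→Maple: 9+21+7+22+18+25+19 = 121
Maple→Hadley→Maris→Easton→Corby→Orwell→Sutton→Maple: 9+21+7+22+31+25+6 = 121
Maple→Hadley→Maris→Easton→Sutton→Corby→Orwell→Maple: 9+21+7+26+18+31+19 = 131
Maple→Hadley→Maris→Easton→Sutton→Orwell→Corby→Maple: 9+21+7+26+25+31+12 = 131
Maple→Hadley→Maris→Easton→Orwell→Corby→Sutton→Maple: 9+21+7+17+31+18+6 = 109
Maple→Hadley→Maris→Easton→Orwell→Sutton→Corby→Maple: 9+21+7+17+25+18+12 = 109
Maple→Hadley→Maris→Corby→Easton→Sutton→Orwell→Maple: 9+21+25+22+26+25+19 = 147
Maple→Hadley→Maris→Corby→Easton→Orwell→Sutton→Maple: 9+21+25+22+17+25+6 = 125
… (352 more)
Maple→Corby→Hadley→Easton→Maris→Orwell→Sutton→Maple: 12+17+14+7+23+25+6 = 104  ← best
The minimum is 104.
One optimal route: Maple → Corby → Hadley → Easton → Maris → Orwell → Sutton → Maple (or its reverse).

104 m — the shortest possible round trip.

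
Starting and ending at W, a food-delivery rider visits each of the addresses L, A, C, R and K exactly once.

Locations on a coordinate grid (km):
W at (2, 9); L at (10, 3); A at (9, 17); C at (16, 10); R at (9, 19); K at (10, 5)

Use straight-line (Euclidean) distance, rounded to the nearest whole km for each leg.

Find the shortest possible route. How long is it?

Shortest round trip = 44 km.

With 5 stops there are 5!/2 = 60 distinct round trips (a route and its reverse cost the same).
W→L→A→C→R→K→W: 10+14+10+11+14+9 = 68
W→L→A→C→K→R→W: 10+14+10+8+14+12 = 68
W→L→A→R→C→K→W: 10+14+2+11+8+9 = 54
W→L→A→R→K→C→W: 10+14+2+14+8+14 = 62
W→L→A→K→C→R→W: 10+14+12+8+11+12 = 67
W→L→A→K→R→C→W: 10+14+12+14+11+14 = 75
W→L→C→A→R→K→W: 10+9+10+2+14+9 = 54
W→L→C→A→K→R→W: 10+9+10+12+14+12 = 67
W→L→C→R→A→K→W: 10+9+11+2+12+9 = 53
W→L→C→R→K→A→W: 10+9+11+14+12+11 = 67
W→L→C→K→A→R→W: 10+9+8+12+2+12 = 53
W→L→C→K→R→A→W: 10+9+8+14+2+11 = 54
W→L→R→A→C→K→W: 10+16+2+10+8+9 = 55
W→L→R→A→K→C→W: 10+16+2+12+8+14 = 62
… (46 more)
W→L→K→C→A→R→W: 10+2+8+10+2+12 = 44  ← best
The minimum is 44.
One optimal route: W → L → K → C → A → R → W (or its reverse).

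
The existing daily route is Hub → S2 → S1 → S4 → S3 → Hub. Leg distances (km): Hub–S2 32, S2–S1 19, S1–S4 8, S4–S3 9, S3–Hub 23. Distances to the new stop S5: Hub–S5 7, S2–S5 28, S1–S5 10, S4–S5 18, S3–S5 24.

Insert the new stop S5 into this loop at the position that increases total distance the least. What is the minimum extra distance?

Minimum extra distance: 3 km, inserting S5 between Hub and S2.

Insertion cost between consecutive stops i–j is d(i,S5) + d(S5,j) − d(i,j):
  between Hub and S2: 7 + 28 − 32 = 3
  between S2 and S1: 28 + 10 − 19 = 19
  between S1 and S4: 10 + 18 − 8 = 20
  between S4 and S3: 18 + 24 − 9 = 33
  between S3 and Hub: 24 + 7 − 23 = 8
Cheapest insertion is between Hub and S2, adding 3.
New total = 91 + 3 = 94.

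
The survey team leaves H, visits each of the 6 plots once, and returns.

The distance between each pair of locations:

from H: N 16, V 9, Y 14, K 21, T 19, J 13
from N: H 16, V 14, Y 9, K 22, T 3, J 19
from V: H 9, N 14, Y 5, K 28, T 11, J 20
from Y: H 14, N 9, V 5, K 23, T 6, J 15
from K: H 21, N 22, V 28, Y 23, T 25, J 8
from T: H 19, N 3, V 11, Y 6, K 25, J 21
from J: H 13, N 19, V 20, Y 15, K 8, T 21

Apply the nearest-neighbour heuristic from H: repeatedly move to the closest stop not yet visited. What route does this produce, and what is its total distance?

From H: distances to unvisited — V=9, J=13, Y=14, N=16, T=19, K=21. Nearest is V (9).
From V: distances to unvisited — Y=5, T=11, N=14, J=20, K=28. Nearest is Y (5).
From Y: distances to unvisited — T=6, N=9, J=15, K=23. Nearest is T (6).
From T: distances to unvisited — N=3, J=21, K=25. Nearest is N (3).
From N: distances to unvisited — J=19, K=22. Nearest is J (19).
From J: distances to unvisited — K=8. Nearest is K (8).
Return K→H: 21.
Total = 9 + 5 + 6 + 3 + 19 + 8 + 21 = 71.

Nearest-neighbour total = 71; route H → V → Y → T → N → J → K → H.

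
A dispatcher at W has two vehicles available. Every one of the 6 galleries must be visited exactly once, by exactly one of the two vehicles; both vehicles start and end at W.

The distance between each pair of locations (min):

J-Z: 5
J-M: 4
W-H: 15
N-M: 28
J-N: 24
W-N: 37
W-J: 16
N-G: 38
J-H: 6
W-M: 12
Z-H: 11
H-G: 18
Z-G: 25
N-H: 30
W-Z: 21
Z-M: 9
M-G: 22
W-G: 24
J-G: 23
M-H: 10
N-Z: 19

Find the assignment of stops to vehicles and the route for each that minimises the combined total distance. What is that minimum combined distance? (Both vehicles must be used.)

Minimum combined distance: 131 min.

Check every non-empty split of the stops between the two vehicles; for each half take its own optimal tour:
  {J} + {N, Z, M, H, G}: 32 + 111 = 143
  {N} + {J, Z, M, H, G}: 74 + 74 = 148
  {J, N} + {Z, M, H, G}: 77 + 74 = 151
  {Z} + {J, N, M, H, G}: 42 + 111 = 153
  {J, Z} + {N, M, H, G}: 42 + 111 = 153
  {N, Z} + {J, M, H, G}: 77 + 64 = 141
  … (31 splits in total)
  {M} + {J, N, Z, H, G}: 24 + 107 = 131  ← best
Best: vehicle 1 W → M → W = 24; vehicle 2 W → H → J → Z → N → G → W = 107; combined 131.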